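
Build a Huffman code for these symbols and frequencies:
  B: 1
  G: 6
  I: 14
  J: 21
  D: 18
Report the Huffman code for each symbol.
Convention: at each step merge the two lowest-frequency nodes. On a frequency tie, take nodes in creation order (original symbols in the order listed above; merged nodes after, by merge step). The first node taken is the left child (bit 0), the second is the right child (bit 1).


Huffman tree construction:
Step 1: Merge B(1) + G(6) = 7
Step 2: Merge (B+G)(7) + I(14) = 21
Step 3: Merge D(18) + J(21) = 39
Step 4: Merge ((B+G)+I)(21) + (D+J)(39) = 60
Read each symbol's code off the tree from the root (left child = 0, right child = 1).

Codes:
  B: 000 (length 3)
  G: 001 (length 3)
  I: 01 (length 2)
  J: 11 (length 2)
  D: 10 (length 2)
Average code length: 127/60 = 2.1167 bits/symbol


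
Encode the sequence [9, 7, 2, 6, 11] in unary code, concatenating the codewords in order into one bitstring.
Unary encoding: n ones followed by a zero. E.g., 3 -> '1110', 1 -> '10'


Encode each number as n ones followed by a terminating 0:
  9 -> 1111111110 (10 bits)
  7 -> 11111110 (8 bits)
  2 -> 110 (3 bits)
  6 -> 1111110 (7 bits)
  11 -> 111111111110 (12 bits)
Total length = 10 + 8 + 3 + 7 + 12 = 40 bits.

Unary([9, 7, 2, 6, 11]) = 1111111110111111101101111110111111111110 (40 bits)


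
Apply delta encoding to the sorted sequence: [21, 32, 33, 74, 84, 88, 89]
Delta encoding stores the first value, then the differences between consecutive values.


First value: 21
Deltas:
  32 - 21 = 11
  33 - 32 = 1
  74 - 33 = 41
  84 - 74 = 10
  88 - 84 = 4
  89 - 88 = 1


Delta encoded: [21, 11, 1, 41, 10, 4, 1]


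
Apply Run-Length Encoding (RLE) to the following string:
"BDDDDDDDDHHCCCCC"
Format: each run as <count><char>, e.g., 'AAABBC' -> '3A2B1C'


Scanning runs left to right:
  i=0: run of 'B' x 1 -> '1B'
  i=1: run of 'D' x 8 -> '8D'
  i=9: run of 'H' x 2 -> '2H'
  i=11: run of 'C' x 5 -> '5C'

RLE = 1B8D2H5C


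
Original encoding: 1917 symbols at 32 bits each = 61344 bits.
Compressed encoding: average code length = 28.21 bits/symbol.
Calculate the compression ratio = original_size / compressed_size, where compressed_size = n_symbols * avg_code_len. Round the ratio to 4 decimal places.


original_size = n_symbols * orig_bits = 1917 * 32 = 61344 bits
compressed_size = n_symbols * avg_code_len = 1917 * 28.21 = 54078.57 bits
ratio = original_size / compressed_size = 61344 / 54078.57 = 1.1343

Compression ratio = 1.1343


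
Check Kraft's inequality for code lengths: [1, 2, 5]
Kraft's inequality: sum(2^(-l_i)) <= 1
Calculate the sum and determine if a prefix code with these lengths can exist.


Sum = 2^(-1) + 2^(-2) + 2^(-5)
    = 0.5 + 0.25 + 0.03125
    = 25/32 = 0.78125
Since 0.78125 <= 1, Kraft's inequality IS satisfied.
A prefix code with these lengths CAN exist.

Kraft sum = 0.78125. Satisfied.


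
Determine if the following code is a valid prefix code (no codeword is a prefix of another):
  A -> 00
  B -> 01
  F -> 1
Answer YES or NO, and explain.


Checking each pair (does one codeword prefix another?):
  A='00' vs B='01': no prefix
  A='00' vs F='1': no prefix
  B='01' vs A='00': no prefix
  B='01' vs F='1': no prefix
  F='1' vs A='00': no prefix
  F='1' vs B='01': no prefix
No violation found over all pairs.

YES -- this is a valid prefix code. No codeword is a prefix of any other codeword.


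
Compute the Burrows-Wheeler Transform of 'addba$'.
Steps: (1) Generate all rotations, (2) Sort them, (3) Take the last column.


Rotations (sorted):
  0: $addba -> last char: a
  1: a$addb -> last char: b
  2: addba$ -> last char: $
  3: ba$add -> last char: d
  4: dba$ad -> last char: d
  5: ddba$a -> last char: a


BWT = ab$dda


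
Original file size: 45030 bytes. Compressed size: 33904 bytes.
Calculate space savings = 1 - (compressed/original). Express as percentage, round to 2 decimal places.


ratio = compressed/original = 33904/45030 = 0.75292
savings = 1 - ratio = 1 - 0.75292 = 0.24708
as a percentage: 0.24708 * 100 = 24.71%

Space savings = 1 - 33904/45030 = 24.71%


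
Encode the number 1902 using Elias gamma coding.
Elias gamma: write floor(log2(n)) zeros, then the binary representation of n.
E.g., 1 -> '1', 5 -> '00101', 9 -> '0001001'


num_bits = floor(log2(1902)) + 1 = 11
leading_zeros = num_bits - 1 = 10
binary(1902) = 11101101110

Elias gamma(1902) = '0000000000' + '11101101110' = 000000000011101101110 (21 bits)


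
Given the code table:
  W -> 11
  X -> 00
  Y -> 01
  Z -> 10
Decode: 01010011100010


Decoding:
01 -> Y
01 -> Y
00 -> X
11 -> W
10 -> Z
00 -> X
10 -> Z


Result: YYXWZXZ


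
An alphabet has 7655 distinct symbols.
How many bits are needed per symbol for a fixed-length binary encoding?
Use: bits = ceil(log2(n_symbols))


log2(7655) = 12.9022
Bracket: 2^12 = 4096 < 7655 <= 2^13 = 8192
So ceil(log2(7655)) = 13

bits = ceil(log2(7655)) = ceil(12.9022) = 13 bits


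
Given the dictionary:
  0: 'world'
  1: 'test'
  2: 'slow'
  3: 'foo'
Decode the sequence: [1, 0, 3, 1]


Look up each index in the dictionary:
  1 -> 'test'
  0 -> 'world'
  3 -> 'foo'
  1 -> 'test'

Decoded: "test world foo test"


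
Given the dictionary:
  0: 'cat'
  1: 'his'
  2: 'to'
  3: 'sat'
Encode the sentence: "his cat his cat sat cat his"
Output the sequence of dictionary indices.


Look up each word in the dictionary:
  'his' -> 1
  'cat' -> 0
  'his' -> 1
  'cat' -> 0
  'sat' -> 3
  'cat' -> 0
  'his' -> 1

Encoded: [1, 0, 1, 0, 3, 0, 1]


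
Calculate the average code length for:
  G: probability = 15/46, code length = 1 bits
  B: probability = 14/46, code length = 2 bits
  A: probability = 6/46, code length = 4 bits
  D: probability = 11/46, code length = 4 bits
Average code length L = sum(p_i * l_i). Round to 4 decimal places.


Weighted contributions p_i * l_i:
  G: (15/46) * 1 = 15/46
  B: (14/46) * 2 = 28/46
  A: (6/46) * 4 = 24/46
  D: (11/46) * 4 = 44/46
Sum = (15 + 28 + 24 + 44)/46 = 111/46

L = 111/46 = 2.4130 bits/symbol


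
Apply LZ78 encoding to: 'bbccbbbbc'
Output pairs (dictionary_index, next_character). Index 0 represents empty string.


LZ78 encoding steps:
Dictionary: {0: ''}
Step 1: w='' (idx 0), next='b' -> output (0, 'b'), add 'b' as idx 1
Step 2: w='b' (idx 1), next='c' -> output (1, 'c'), add 'bc' as idx 2
Step 3: w='' (idx 0), next='c' -> output (0, 'c'), add 'c' as idx 3
Step 4: w='b' (idx 1), next='b' -> output (1, 'b'), add 'bb' as idx 4
Step 5: w='bb' (idx 4), next='c' -> output (4, 'c'), add 'bbc' as idx 5


Encoded: [(0, 'b'), (1, 'c'), (0, 'c'), (1, 'b'), (4, 'c')]


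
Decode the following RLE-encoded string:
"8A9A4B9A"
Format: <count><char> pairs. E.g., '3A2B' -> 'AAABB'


Expanding each <count><char> pair:
  8A -> 'AAAAAAAA'
  9A -> 'AAAAAAAAA'
  4B -> 'BBBB'
  9A -> 'AAAAAAAAA'

Decoded = AAAAAAAAAAAAAAAAABBBBAAAAAAAAA


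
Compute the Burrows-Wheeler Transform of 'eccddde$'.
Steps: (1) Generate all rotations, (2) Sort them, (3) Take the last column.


Rotations (sorted):
  0: $eccddde -> last char: e
  1: ccddde$e -> last char: e
  2: cddde$ec -> last char: c
  3: ddde$ecc -> last char: c
  4: dde$eccd -> last char: d
  5: de$eccdd -> last char: d
  6: e$eccddd -> last char: d
  7: eccddde$ -> last char: $


BWT = eeccddd$


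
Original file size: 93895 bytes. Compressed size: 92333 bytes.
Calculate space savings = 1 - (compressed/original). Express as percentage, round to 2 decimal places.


ratio = compressed/original = 92333/93895 = 0.983364
savings = 1 - ratio = 1 - 0.983364 = 0.016636
as a percentage: 0.016636 * 100 = 1.66%

Space savings = 1 - 92333/93895 = 1.66%


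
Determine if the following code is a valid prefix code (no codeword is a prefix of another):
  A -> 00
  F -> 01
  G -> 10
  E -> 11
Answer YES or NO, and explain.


Checking each pair (does one codeword prefix another?):
  A='00' vs F='01': no prefix
  A='00' vs G='10': no prefix
  A='00' vs E='11': no prefix
  F='01' vs A='00': no prefix
  F='01' vs G='10': no prefix
  F='01' vs E='11': no prefix
  G='10' vs A='00': no prefix
  G='10' vs F='01': no prefix
  G='10' vs E='11': no prefix
  E='11' vs A='00': no prefix
  E='11' vs F='01': no prefix
  E='11' vs G='10': no prefix
No violation found over all pairs.

YES -- this is a valid prefix code. No codeword is a prefix of any other codeword.


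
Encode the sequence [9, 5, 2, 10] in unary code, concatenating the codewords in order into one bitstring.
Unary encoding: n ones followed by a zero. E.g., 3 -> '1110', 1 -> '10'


Encode each number as n ones followed by a terminating 0:
  9 -> 1111111110 (10 bits)
  5 -> 111110 (6 bits)
  2 -> 110 (3 bits)
  10 -> 11111111110 (11 bits)
Total length = 10 + 6 + 3 + 11 = 30 bits.

Unary([9, 5, 2, 10]) = 111111111011111011011111111110 (30 bits)


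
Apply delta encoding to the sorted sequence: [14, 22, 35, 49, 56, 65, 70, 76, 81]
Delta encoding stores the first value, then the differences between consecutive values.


First value: 14
Deltas:
  22 - 14 = 8
  35 - 22 = 13
  49 - 35 = 14
  56 - 49 = 7
  65 - 56 = 9
  70 - 65 = 5
  76 - 70 = 6
  81 - 76 = 5


Delta encoded: [14, 8, 13, 14, 7, 9, 5, 6, 5]


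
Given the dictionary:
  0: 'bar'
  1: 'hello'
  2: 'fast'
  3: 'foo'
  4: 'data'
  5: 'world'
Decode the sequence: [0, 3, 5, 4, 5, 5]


Look up each index in the dictionary:
  0 -> 'bar'
  3 -> 'foo'
  5 -> 'world'
  4 -> 'data'
  5 -> 'world'
  5 -> 'world'

Decoded: "bar foo world data world world"


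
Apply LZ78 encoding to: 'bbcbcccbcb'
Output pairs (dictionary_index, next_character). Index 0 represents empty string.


LZ78 encoding steps:
Dictionary: {0: ''}
Step 1: w='' (idx 0), next='b' -> output (0, 'b'), add 'b' as idx 1
Step 2: w='b' (idx 1), next='c' -> output (1, 'c'), add 'bc' as idx 2
Step 3: w='bc' (idx 2), next='c' -> output (2, 'c'), add 'bcc' as idx 3
Step 4: w='' (idx 0), next='c' -> output (0, 'c'), add 'c' as idx 4
Step 5: w='bc' (idx 2), next='b' -> output (2, 'b'), add 'bcb' as idx 5


Encoded: [(0, 'b'), (1, 'c'), (2, 'c'), (0, 'c'), (2, 'b')]


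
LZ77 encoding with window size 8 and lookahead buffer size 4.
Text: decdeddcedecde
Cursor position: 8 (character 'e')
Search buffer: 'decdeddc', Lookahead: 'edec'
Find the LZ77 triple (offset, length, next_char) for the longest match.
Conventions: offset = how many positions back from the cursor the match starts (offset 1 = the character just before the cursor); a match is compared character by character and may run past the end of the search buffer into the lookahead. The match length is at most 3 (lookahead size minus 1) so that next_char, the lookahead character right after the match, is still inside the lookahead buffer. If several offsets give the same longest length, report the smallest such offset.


Try each offset into the search buffer:
  offset=1 (pos 7, char 'c'): match length 0
  offset=2 (pos 6, char 'd'): match length 0
  offset=3 (pos 5, char 'd'): match length 0
  offset=4 (pos 4, char 'e'): match length 2
  offset=5 (pos 3, char 'd'): match length 0
  offset=6 (pos 2, char 'c'): match length 0
  offset=7 (pos 1, char 'e'): match length 1
  offset=8 (pos 0, char 'd'): match length 0
Longest match has length 2 at offset 4.
next_char = character at position 8 + 2 = 10 -> 'e'

Best match: offset=4, length=2 (matching 'ed' starting at position 4)
LZ77 triple: (4, 2, 'e')


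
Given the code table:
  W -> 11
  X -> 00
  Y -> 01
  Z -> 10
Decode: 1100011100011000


Decoding:
11 -> W
00 -> X
01 -> Y
11 -> W
00 -> X
01 -> Y
10 -> Z
00 -> X


Result: WXYWXYZX


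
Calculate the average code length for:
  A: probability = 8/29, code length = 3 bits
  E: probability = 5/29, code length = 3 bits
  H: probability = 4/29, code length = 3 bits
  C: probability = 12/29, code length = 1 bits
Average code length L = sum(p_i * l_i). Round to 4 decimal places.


Weighted contributions p_i * l_i:
  A: (8/29) * 3 = 24/29
  E: (5/29) * 3 = 15/29
  H: (4/29) * 3 = 12/29
  C: (12/29) * 1 = 12/29
Sum = (24 + 15 + 12 + 12)/29 = 63/29

L = 63/29 = 2.1724 bits/symbol


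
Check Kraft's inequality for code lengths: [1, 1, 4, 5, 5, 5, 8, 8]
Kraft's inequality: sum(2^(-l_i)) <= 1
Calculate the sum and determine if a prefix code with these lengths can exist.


Sum = 2^(-1) + 2^(-1) + 2^(-4) + 2^(-5) + 2^(-5) + 2^(-5) + 2^(-8) + 2^(-8)
    = 0.5 + 0.5 + 0.0625 + 0.03125 + 0.03125 + 0.03125 + 0.00390625 + 0.00390625
    = 298/256 = 1.1640625
Since 1.1640625 > 1, Kraft's inequality is NOT satisfied.
A prefix code with these lengths CANNOT exist.

Kraft sum = 1.1640625. Not satisfied.


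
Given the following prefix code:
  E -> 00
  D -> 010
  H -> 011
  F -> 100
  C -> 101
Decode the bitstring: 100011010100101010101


Decoding step by step:
Bits 100 -> F
Bits 011 -> H
Bits 010 -> D
Bits 100 -> F
Bits 101 -> C
Bits 010 -> D
Bits 101 -> C


Decoded message: FHDFCDC


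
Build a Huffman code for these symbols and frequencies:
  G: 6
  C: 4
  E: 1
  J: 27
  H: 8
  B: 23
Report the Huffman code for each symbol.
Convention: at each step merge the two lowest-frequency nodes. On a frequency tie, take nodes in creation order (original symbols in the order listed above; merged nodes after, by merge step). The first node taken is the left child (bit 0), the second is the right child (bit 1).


Huffman tree construction:
Step 1: Merge E(1) + C(4) = 5
Step 2: Merge (E+C)(5) + G(6) = 11
Step 3: Merge H(8) + ((E+C)+G)(11) = 19
Step 4: Merge (H+((E+C)+G))(19) + B(23) = 42
Step 5: Merge J(27) + ((H+((E+C)+G))+B)(42) = 69
Read each symbol's code off the tree from the root (left child = 0, right child = 1).

Codes:
  G: 1011 (length 4)
  C: 10101 (length 5)
  E: 10100 (length 5)
  J: 0 (length 1)
  H: 100 (length 3)
  B: 11 (length 2)
Average code length: 146/69 = 2.1159 bits/symbol


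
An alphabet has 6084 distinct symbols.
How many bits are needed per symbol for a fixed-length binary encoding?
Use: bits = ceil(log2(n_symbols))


log2(6084) = 12.5708
Bracket: 2^12 = 4096 < 6084 <= 2^13 = 8192
So ceil(log2(6084)) = 13

bits = ceil(log2(6084)) = ceil(12.5708) = 13 bits


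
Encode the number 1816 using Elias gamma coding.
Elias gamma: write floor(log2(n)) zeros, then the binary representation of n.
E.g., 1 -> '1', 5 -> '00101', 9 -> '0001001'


num_bits = floor(log2(1816)) + 1 = 11
leading_zeros = num_bits - 1 = 10
binary(1816) = 11100011000

Elias gamma(1816) = '0000000000' + '11100011000' = 000000000011100011000 (21 bits)


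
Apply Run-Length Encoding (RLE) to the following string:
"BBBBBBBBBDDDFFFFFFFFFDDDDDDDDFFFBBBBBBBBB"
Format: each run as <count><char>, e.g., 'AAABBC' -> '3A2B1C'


Scanning runs left to right:
  i=0: run of 'B' x 9 -> '9B'
  i=9: run of 'D' x 3 -> '3D'
  i=12: run of 'F' x 9 -> '9F'
  i=21: run of 'D' x 8 -> '8D'
  i=29: run of 'F' x 3 -> '3F'
  i=32: run of 'B' x 9 -> '9B'

RLE = 9B3D9F8D3F9B


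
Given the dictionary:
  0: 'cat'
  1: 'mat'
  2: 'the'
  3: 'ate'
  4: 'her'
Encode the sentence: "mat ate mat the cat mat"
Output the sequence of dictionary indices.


Look up each word in the dictionary:
  'mat' -> 1
  'ate' -> 3
  'mat' -> 1
  'the' -> 2
  'cat' -> 0
  'mat' -> 1

Encoded: [1, 3, 1, 2, 0, 1]


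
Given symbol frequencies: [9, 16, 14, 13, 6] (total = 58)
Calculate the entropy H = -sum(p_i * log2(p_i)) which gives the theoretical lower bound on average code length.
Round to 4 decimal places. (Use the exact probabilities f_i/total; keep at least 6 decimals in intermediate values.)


Per-symbol terms -p_i * log2(p_i) with p_i = f_i/58:
  p = 9/58 = 0.155172: log2(p) = -2.688056, -p*log2(p) = 0.417112
  p = 16/58 = 0.275862: log2(p) = -1.857981, -p*log2(p) = 0.512546
  p = 14/58 = 0.241379: log2(p) = -2.050626, -p*log2(p) = 0.494979
  p = 13/58 = 0.224138: log2(p) = -2.157541, -p*log2(p) = 0.483587
  p = 6/58 = 0.103448: log2(p) = -3.273018, -p*log2(p) = 0.338588
H = 0.417112 + 0.512546 + 0.494979 + 0.483587 + 0.338588 = 2.246812

H = 2.2468 bits/symbol


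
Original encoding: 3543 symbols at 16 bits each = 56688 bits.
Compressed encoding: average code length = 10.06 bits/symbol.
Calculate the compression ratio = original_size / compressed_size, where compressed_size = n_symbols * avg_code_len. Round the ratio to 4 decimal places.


original_size = n_symbols * orig_bits = 3543 * 16 = 56688 bits
compressed_size = n_symbols * avg_code_len = 3543 * 10.06 = 35642.58 bits
ratio = original_size / compressed_size = 56688 / 35642.58 = 1.5905

Compression ratio = 1.5905


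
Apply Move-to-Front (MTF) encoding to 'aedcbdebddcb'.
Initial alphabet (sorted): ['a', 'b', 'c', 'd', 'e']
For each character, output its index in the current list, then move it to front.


MTF encoding:
'a': index 0 in ['a', 'b', 'c', 'd', 'e'] -> ['a', 'b', 'c', 'd', 'e']
'e': index 4 in ['a', 'b', 'c', 'd', 'e'] -> ['e', 'a', 'b', 'c', 'd']
'd': index 4 in ['e', 'a', 'b', 'c', 'd'] -> ['d', 'e', 'a', 'b', 'c']
'c': index 4 in ['d', 'e', 'a', 'b', 'c'] -> ['c', 'd', 'e', 'a', 'b']
'b': index 4 in ['c', 'd', 'e', 'a', 'b'] -> ['b', 'c', 'd', 'e', 'a']
'd': index 2 in ['b', 'c', 'd', 'e', 'a'] -> ['d', 'b', 'c', 'e', 'a']
'e': index 3 in ['d', 'b', 'c', 'e', 'a'] -> ['e', 'd', 'b', 'c', 'a']
'b': index 2 in ['e', 'd', 'b', 'c', 'a'] -> ['b', 'e', 'd', 'c', 'a']
'd': index 2 in ['b', 'e', 'd', 'c', 'a'] -> ['d', 'b', 'e', 'c', 'a']
'd': index 0 in ['d', 'b', 'e', 'c', 'a'] -> ['d', 'b', 'e', 'c', 'a']
'c': index 3 in ['d', 'b', 'e', 'c', 'a'] -> ['c', 'd', 'b', 'e', 'a']
'b': index 2 in ['c', 'd', 'b', 'e', 'a'] -> ['b', 'c', 'd', 'e', 'a']


Output: [0, 4, 4, 4, 4, 2, 3, 2, 2, 0, 3, 2]


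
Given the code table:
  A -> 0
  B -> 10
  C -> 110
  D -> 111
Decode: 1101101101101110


Decoding:
110 -> C
110 -> C
110 -> C
110 -> C
111 -> D
0 -> A


Result: CCCCDA


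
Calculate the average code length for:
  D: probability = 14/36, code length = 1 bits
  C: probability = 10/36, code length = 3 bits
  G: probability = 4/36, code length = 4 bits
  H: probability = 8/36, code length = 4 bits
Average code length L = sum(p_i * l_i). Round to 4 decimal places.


Weighted contributions p_i * l_i:
  D: (14/36) * 1 = 14/36
  C: (10/36) * 3 = 30/36
  G: (4/36) * 4 = 16/36
  H: (8/36) * 4 = 32/36
Sum = (14 + 30 + 16 + 32)/36 = 92/36

L = 92/36 = 2.5556 bits/symbol


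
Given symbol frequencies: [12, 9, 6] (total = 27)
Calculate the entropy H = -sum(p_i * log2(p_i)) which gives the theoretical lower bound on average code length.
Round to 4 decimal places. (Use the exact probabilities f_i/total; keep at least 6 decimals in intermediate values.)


Per-symbol terms -p_i * log2(p_i) with p_i = f_i/27:
  p = 12/27 = 0.444444: log2(p) = -1.169925, -p*log2(p) = 0.519967
  p = 9/27 = 0.333333: log2(p) = -1.584963, -p*log2(p) = 0.528321
  p = 6/27 = 0.222222: log2(p) = -2.169925, -p*log2(p) = 0.482206
H = 0.519967 + 0.528321 + 0.482206 = 1.530494

H = 1.5305 bits/symbol


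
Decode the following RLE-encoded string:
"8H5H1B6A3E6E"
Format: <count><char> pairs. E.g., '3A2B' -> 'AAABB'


Expanding each <count><char> pair:
  8H -> 'HHHHHHHH'
  5H -> 'HHHHH'
  1B -> 'B'
  6A -> 'AAAAAA'
  3E -> 'EEE'
  6E -> 'EEEEEE'

Decoded = HHHHHHHHHHHHHBAAAAAAEEEEEEEEE


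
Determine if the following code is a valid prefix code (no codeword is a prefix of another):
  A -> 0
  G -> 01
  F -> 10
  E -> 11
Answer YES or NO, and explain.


Checking each pair (does one codeword prefix another?):
  A='0' vs G='01': prefix -- VIOLATION

NO -- this is NOT a valid prefix code. A (0) is a prefix of G (01).


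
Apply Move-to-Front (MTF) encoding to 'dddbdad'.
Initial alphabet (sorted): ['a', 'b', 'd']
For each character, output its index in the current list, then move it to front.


MTF encoding:
'd': index 2 in ['a', 'b', 'd'] -> ['d', 'a', 'b']
'd': index 0 in ['d', 'a', 'b'] -> ['d', 'a', 'b']
'd': index 0 in ['d', 'a', 'b'] -> ['d', 'a', 'b']
'b': index 2 in ['d', 'a', 'b'] -> ['b', 'd', 'a']
'd': index 1 in ['b', 'd', 'a'] -> ['d', 'b', 'a']
'a': index 2 in ['d', 'b', 'a'] -> ['a', 'd', 'b']
'd': index 1 in ['a', 'd', 'b'] -> ['d', 'a', 'b']


Output: [2, 0, 0, 2, 1, 2, 1]


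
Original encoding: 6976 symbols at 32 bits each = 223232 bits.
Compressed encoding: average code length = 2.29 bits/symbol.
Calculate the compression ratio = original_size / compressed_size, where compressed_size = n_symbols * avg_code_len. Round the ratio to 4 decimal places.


original_size = n_symbols * orig_bits = 6976 * 32 = 223232 bits
compressed_size = n_symbols * avg_code_len = 6976 * 2.29 = 15975.04 bits
ratio = original_size / compressed_size = 223232 / 15975.04 = 13.9738

Compression ratio = 13.9738


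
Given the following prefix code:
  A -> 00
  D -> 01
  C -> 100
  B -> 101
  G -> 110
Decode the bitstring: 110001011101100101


Decoding step by step:
Bits 110 -> G
Bits 00 -> A
Bits 101 -> B
Bits 110 -> G
Bits 110 -> G
Bits 01 -> D
Bits 01 -> D


Decoded message: GABGGDD


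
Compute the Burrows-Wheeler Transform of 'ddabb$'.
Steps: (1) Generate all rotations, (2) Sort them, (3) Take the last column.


Rotations (sorted):
  0: $ddabb -> last char: b
  1: abb$dd -> last char: d
  2: b$ddab -> last char: b
  3: bb$dda -> last char: a
  4: dabb$d -> last char: d
  5: ddabb$ -> last char: $


BWT = bdbad$


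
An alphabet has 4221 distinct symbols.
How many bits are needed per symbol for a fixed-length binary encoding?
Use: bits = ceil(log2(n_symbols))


log2(4221) = 12.0434
Bracket: 2^12 = 4096 < 4221 <= 2^13 = 8192
So ceil(log2(4221)) = 13

bits = ceil(log2(4221)) = ceil(12.0434) = 13 bits


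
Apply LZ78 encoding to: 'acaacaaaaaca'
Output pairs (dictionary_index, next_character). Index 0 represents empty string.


LZ78 encoding steps:
Dictionary: {0: ''}
Step 1: w='' (idx 0), next='a' -> output (0, 'a'), add 'a' as idx 1
Step 2: w='' (idx 0), next='c' -> output (0, 'c'), add 'c' as idx 2
Step 3: w='a' (idx 1), next='a' -> output (1, 'a'), add 'aa' as idx 3
Step 4: w='c' (idx 2), next='a' -> output (2, 'a'), add 'ca' as idx 4
Step 5: w='aa' (idx 3), next='a' -> output (3, 'a'), add 'aaa' as idx 5
Step 6: w='a' (idx 1), next='c' -> output (1, 'c'), add 'ac' as idx 6
Step 7: w='a' (idx 1), end of input -> output (1, '')


Encoded: [(0, 'a'), (0, 'c'), (1, 'a'), (2, 'a'), (3, 'a'), (1, 'c'), (1, '')]


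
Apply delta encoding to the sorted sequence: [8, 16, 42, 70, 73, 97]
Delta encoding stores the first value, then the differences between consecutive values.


First value: 8
Deltas:
  16 - 8 = 8
  42 - 16 = 26
  70 - 42 = 28
  73 - 70 = 3
  97 - 73 = 24


Delta encoded: [8, 8, 26, 28, 3, 24]


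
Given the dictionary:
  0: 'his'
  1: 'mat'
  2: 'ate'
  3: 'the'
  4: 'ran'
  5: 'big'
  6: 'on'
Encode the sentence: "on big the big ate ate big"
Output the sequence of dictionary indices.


Look up each word in the dictionary:
  'on' -> 6
  'big' -> 5
  'the' -> 3
  'big' -> 5
  'ate' -> 2
  'ate' -> 2
  'big' -> 5

Encoded: [6, 5, 3, 5, 2, 2, 5]


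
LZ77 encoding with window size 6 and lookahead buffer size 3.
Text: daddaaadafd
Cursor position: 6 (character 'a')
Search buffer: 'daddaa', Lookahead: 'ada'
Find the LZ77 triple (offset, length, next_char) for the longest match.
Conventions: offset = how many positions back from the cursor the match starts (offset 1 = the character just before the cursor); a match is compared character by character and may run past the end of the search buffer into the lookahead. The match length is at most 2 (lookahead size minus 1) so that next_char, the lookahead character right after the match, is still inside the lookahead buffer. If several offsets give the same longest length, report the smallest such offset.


Try each offset into the search buffer:
  offset=1 (pos 5, char 'a'): match length 1
  offset=2 (pos 4, char 'a'): match length 1
  offset=3 (pos 3, char 'd'): match length 0
  offset=4 (pos 2, char 'd'): match length 0
  offset=5 (pos 1, char 'a'): match length 2
  offset=6 (pos 0, char 'd'): match length 0
Longest match has length 2 at offset 5.
next_char = character at position 6 + 2 = 8 -> 'a'

Best match: offset=5, length=2 (matching 'ad' starting at position 1)
LZ77 triple: (5, 2, 'a')


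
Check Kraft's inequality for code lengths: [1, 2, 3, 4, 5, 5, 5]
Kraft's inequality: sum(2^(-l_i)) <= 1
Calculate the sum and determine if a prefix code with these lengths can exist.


Sum = 2^(-1) + 2^(-2) + 2^(-3) + 2^(-4) + 2^(-5) + 2^(-5) + 2^(-5)
    = 0.5 + 0.25 + 0.125 + 0.0625 + 0.03125 + 0.03125 + 0.03125
    = 33/32 = 1.03125
Since 1.03125 > 1, Kraft's inequality is NOT satisfied.
A prefix code with these lengths CANNOT exist.

Kraft sum = 1.03125. Not satisfied.


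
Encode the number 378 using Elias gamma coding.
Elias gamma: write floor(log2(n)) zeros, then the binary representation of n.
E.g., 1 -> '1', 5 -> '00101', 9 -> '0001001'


num_bits = floor(log2(378)) + 1 = 9
leading_zeros = num_bits - 1 = 8
binary(378) = 101111010

Elias gamma(378) = '00000000' + '101111010' = 00000000101111010 (17 bits)


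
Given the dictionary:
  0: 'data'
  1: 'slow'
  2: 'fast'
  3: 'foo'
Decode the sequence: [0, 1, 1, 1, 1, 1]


Look up each index in the dictionary:
  0 -> 'data'
  1 -> 'slow'
  1 -> 'slow'
  1 -> 'slow'
  1 -> 'slow'
  1 -> 'slow'

Decoded: "data slow slow slow slow slow"


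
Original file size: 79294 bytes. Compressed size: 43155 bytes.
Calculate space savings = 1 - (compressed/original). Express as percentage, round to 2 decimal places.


ratio = compressed/original = 43155/79294 = 0.54424
savings = 1 - ratio = 1 - 0.54424 = 0.45576
as a percentage: 0.45576 * 100 = 45.58%

Space savings = 1 - 43155/79294 = 45.58%


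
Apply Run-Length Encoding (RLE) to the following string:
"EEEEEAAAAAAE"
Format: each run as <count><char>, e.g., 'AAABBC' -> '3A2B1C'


Scanning runs left to right:
  i=0: run of 'E' x 5 -> '5E'
  i=5: run of 'A' x 6 -> '6A'
  i=11: run of 'E' x 1 -> '1E'

RLE = 5E6A1E


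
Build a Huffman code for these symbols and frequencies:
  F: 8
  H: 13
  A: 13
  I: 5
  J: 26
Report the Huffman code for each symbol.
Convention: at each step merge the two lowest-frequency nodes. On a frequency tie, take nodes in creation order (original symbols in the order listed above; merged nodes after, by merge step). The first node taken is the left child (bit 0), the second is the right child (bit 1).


Huffman tree construction:
Step 1: Merge I(5) + F(8) = 13
Step 2: Merge H(13) + A(13) = 26
Step 3: Merge (I+F)(13) + J(26) = 39
Step 4: Merge (H+A)(26) + ((I+F)+J)(39) = 65
Read each symbol's code off the tree from the root (left child = 0, right child = 1).

Codes:
  F: 101 (length 3)
  H: 00 (length 2)
  A: 01 (length 2)
  I: 100 (length 3)
  J: 11 (length 2)
Average code length: 143/65 = 2.2000 bits/symbol


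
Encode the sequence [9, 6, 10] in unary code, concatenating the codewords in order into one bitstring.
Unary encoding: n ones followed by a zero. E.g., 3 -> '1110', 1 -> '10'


Encode each number as n ones followed by a terminating 0:
  9 -> 1111111110 (10 bits)
  6 -> 1111110 (7 bits)
  10 -> 11111111110 (11 bits)
Total length = 10 + 7 + 11 = 28 bits.

Unary([9, 6, 10]) = 1111111110111111011111111110 (28 bits)


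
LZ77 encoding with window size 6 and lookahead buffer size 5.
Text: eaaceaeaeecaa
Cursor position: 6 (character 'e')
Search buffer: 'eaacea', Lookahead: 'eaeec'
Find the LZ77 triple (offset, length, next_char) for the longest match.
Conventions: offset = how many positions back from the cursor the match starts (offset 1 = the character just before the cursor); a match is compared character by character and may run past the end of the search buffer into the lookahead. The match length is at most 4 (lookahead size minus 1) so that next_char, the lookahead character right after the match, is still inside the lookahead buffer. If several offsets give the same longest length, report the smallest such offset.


Try each offset into the search buffer:
  offset=1 (pos 5, char 'a'): match length 0
  offset=2 (pos 4, char 'e'): match length 3
  offset=3 (pos 3, char 'c'): match length 0
  offset=4 (pos 2, char 'a'): match length 0
  offset=5 (pos 1, char 'a'): match length 0
  offset=6 (pos 0, char 'e'): match length 2
Longest match has length 3 at offset 2.
next_char = character at position 6 + 3 = 9 -> 'e'

Best match: offset=2, length=3 (matching 'eae' starting at position 4)
LZ77 triple: (2, 3, 'e')


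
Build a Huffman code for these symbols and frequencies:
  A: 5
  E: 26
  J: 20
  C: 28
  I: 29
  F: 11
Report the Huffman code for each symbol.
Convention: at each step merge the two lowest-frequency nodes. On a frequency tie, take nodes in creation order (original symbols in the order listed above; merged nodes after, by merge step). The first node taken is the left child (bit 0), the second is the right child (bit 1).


Huffman tree construction:
Step 1: Merge A(5) + F(11) = 16
Step 2: Merge (A+F)(16) + J(20) = 36
Step 3: Merge E(26) + C(28) = 54
Step 4: Merge I(29) + ((A+F)+J)(36) = 65
Step 5: Merge (E+C)(54) + (I+((A+F)+J))(65) = 119
Read each symbol's code off the tree from the root (left child = 0, right child = 1).

Codes:
  A: 1100 (length 4)
  E: 00 (length 2)
  J: 111 (length 3)
  C: 01 (length 2)
  I: 10 (length 2)
  F: 1101 (length 4)
Average code length: 290/119 = 2.4370 bits/symbol


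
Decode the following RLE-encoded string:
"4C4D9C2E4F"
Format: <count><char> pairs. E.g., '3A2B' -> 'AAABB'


Expanding each <count><char> pair:
  4C -> 'CCCC'
  4D -> 'DDDD'
  9C -> 'CCCCCCCCC'
  2E -> 'EE'
  4F -> 'FFFF'

Decoded = CCCCDDDDCCCCCCCCCEEFFFF


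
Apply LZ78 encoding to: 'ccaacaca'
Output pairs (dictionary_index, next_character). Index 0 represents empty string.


LZ78 encoding steps:
Dictionary: {0: ''}
Step 1: w='' (idx 0), next='c' -> output (0, 'c'), add 'c' as idx 1
Step 2: w='c' (idx 1), next='a' -> output (1, 'a'), add 'ca' as idx 2
Step 3: w='' (idx 0), next='a' -> output (0, 'a'), add 'a' as idx 3
Step 4: w='ca' (idx 2), next='c' -> output (2, 'c'), add 'cac' as idx 4
Step 5: w='a' (idx 3), end of input -> output (3, '')


Encoded: [(0, 'c'), (1, 'a'), (0, 'a'), (2, 'c'), (3, '')]


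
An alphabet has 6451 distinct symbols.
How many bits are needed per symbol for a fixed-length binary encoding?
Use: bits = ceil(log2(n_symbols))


log2(6451) = 12.6553
Bracket: 2^12 = 4096 < 6451 <= 2^13 = 8192
So ceil(log2(6451)) = 13

bits = ceil(log2(6451)) = ceil(12.6553) = 13 bits


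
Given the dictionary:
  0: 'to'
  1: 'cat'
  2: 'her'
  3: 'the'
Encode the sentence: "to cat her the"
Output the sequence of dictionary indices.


Look up each word in the dictionary:
  'to' -> 0
  'cat' -> 1
  'her' -> 2
  'the' -> 3

Encoded: [0, 1, 2, 3]


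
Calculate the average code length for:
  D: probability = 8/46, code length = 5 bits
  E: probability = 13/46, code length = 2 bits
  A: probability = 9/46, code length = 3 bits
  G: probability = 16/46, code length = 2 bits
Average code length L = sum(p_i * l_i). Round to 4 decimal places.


Weighted contributions p_i * l_i:
  D: (8/46) * 5 = 40/46
  E: (13/46) * 2 = 26/46
  A: (9/46) * 3 = 27/46
  G: (16/46) * 2 = 32/46
Sum = (40 + 26 + 27 + 32)/46 = 125/46

L = 125/46 = 2.7174 bits/symbol


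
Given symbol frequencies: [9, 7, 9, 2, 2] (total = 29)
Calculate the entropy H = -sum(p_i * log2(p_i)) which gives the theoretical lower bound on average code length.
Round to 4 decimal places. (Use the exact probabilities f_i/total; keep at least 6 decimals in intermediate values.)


Per-symbol terms -p_i * log2(p_i) with p_i = f_i/29:
  p = 9/29 = 0.310345: log2(p) = -1.688056, -p*log2(p) = 0.523879
  p = 7/29 = 0.241379: log2(p) = -2.050626, -p*log2(p) = 0.494979
  p = 9/29 = 0.310345: log2(p) = -1.688056, -p*log2(p) = 0.523879
  p = 2/29 = 0.068966: log2(p) = -3.857981, -p*log2(p) = 0.266068
  p = 2/29 = 0.068966: log2(p) = -3.857981, -p*log2(p) = 0.266068
H = 0.523879 + 0.494979 + 0.523879 + 0.266068 + 0.266068 = 2.074873

H = 2.0749 bits/symbol


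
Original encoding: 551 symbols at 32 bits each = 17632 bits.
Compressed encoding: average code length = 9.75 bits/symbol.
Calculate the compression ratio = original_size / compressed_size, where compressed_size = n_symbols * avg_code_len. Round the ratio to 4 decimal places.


original_size = n_symbols * orig_bits = 551 * 32 = 17632 bits
compressed_size = n_symbols * avg_code_len = 551 * 9.75 = 5372.25 bits
ratio = original_size / compressed_size = 17632 / 5372.25 = 3.2821

Compression ratio = 3.2821


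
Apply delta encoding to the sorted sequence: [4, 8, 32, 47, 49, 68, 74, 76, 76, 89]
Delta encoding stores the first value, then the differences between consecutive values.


First value: 4
Deltas:
  8 - 4 = 4
  32 - 8 = 24
  47 - 32 = 15
  49 - 47 = 2
  68 - 49 = 19
  74 - 68 = 6
  76 - 74 = 2
  76 - 76 = 0
  89 - 76 = 13


Delta encoded: [4, 4, 24, 15, 2, 19, 6, 2, 0, 13]


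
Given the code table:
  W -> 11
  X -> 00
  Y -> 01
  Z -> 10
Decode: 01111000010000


Decoding:
01 -> Y
11 -> W
10 -> Z
00 -> X
01 -> Y
00 -> X
00 -> X


Result: YWZXYXX


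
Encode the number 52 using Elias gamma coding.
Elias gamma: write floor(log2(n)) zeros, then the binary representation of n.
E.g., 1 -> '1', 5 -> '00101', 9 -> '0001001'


num_bits = floor(log2(52)) + 1 = 6
leading_zeros = num_bits - 1 = 5
binary(52) = 110100

Elias gamma(52) = '00000' + '110100' = 00000110100 (11 bits)


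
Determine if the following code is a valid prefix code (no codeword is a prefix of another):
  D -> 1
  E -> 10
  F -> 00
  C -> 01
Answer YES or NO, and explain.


Checking each pair (does one codeword prefix another?):
  D='1' vs E='10': prefix -- VIOLATION

NO -- this is NOT a valid prefix code. D (1) is a prefix of E (10).


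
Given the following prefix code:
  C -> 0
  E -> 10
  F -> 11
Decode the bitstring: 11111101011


Decoding step by step:
Bits 11 -> F
Bits 11 -> F
Bits 11 -> F
Bits 0 -> C
Bits 10 -> E
Bits 11 -> F


Decoded message: FFFCEF


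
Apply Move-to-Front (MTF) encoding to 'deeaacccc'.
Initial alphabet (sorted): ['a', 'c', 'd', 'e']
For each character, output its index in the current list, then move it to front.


MTF encoding:
'd': index 2 in ['a', 'c', 'd', 'e'] -> ['d', 'a', 'c', 'e']
'e': index 3 in ['d', 'a', 'c', 'e'] -> ['e', 'd', 'a', 'c']
'e': index 0 in ['e', 'd', 'a', 'c'] -> ['e', 'd', 'a', 'c']
'a': index 2 in ['e', 'd', 'a', 'c'] -> ['a', 'e', 'd', 'c']
'a': index 0 in ['a', 'e', 'd', 'c'] -> ['a', 'e', 'd', 'c']
'c': index 3 in ['a', 'e', 'd', 'c'] -> ['c', 'a', 'e', 'd']
'c': index 0 in ['c', 'a', 'e', 'd'] -> ['c', 'a', 'e', 'd']
'c': index 0 in ['c', 'a', 'e', 'd'] -> ['c', 'a', 'e', 'd']
'c': index 0 in ['c', 'a', 'e', 'd'] -> ['c', 'a', 'e', 'd']


Output: [2, 3, 0, 2, 0, 3, 0, 0, 0]


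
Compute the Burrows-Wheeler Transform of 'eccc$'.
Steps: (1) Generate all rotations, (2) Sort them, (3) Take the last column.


Rotations (sorted):
  0: $eccc -> last char: c
  1: c$ecc -> last char: c
  2: cc$ec -> last char: c
  3: ccc$e -> last char: e
  4: eccc$ -> last char: $


BWT = ccce$


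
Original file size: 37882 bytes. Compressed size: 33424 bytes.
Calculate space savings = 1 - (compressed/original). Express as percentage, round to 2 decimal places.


ratio = compressed/original = 33424/37882 = 0.882319
savings = 1 - ratio = 1 - 0.882319 = 0.117681
as a percentage: 0.117681 * 100 = 11.77%

Space savings = 1 - 33424/37882 = 11.77%


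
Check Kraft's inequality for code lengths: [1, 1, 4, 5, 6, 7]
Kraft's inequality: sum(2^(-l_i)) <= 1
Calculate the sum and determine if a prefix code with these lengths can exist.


Sum = 2^(-1) + 2^(-1) + 2^(-4) + 2^(-5) + 2^(-6) + 2^(-7)
    = 0.5 + 0.5 + 0.0625 + 0.03125 + 0.015625 + 0.0078125
    = 143/128 = 1.1171875
Since 1.1171875 > 1, Kraft's inequality is NOT satisfied.
A prefix code with these lengths CANNOT exist.

Kraft sum = 1.1171875. Not satisfied.


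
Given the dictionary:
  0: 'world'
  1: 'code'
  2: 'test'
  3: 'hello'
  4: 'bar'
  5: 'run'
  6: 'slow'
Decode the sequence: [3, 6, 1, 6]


Look up each index in the dictionary:
  3 -> 'hello'
  6 -> 'slow'
  1 -> 'code'
  6 -> 'slow'

Decoded: "hello slow code slow"


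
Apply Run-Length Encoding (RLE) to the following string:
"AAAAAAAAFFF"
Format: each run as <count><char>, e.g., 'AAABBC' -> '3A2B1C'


Scanning runs left to right:
  i=0: run of 'A' x 8 -> '8A'
  i=8: run of 'F' x 3 -> '3F'

RLE = 8A3F


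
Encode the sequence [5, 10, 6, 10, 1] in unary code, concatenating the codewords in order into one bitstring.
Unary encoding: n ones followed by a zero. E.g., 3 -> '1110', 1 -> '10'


Encode each number as n ones followed by a terminating 0:
  5 -> 111110 (6 bits)
  10 -> 11111111110 (11 bits)
  6 -> 1111110 (7 bits)
  10 -> 11111111110 (11 bits)
  1 -> 10 (2 bits)
Total length = 6 + 11 + 7 + 11 + 2 = 37 bits.

Unary([5, 10, 6, 10, 1]) = 1111101111111111011111101111111111010 (37 bits)


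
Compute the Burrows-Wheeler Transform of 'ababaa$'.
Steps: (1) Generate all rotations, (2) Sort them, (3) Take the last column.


Rotations (sorted):
  0: $ababaa -> last char: a
  1: a$ababa -> last char: a
  2: aa$abab -> last char: b
  3: abaa$ab -> last char: b
  4: ababaa$ -> last char: $
  5: baa$aba -> last char: a
  6: babaa$a -> last char: a


BWT = aabb$aa


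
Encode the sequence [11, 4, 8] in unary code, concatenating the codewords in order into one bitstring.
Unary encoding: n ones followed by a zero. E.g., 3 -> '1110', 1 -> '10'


Encode each number as n ones followed by a terminating 0:
  11 -> 111111111110 (12 bits)
  4 -> 11110 (5 bits)
  8 -> 111111110 (9 bits)
Total length = 12 + 5 + 9 = 26 bits.

Unary([11, 4, 8]) = 11111111111011110111111110 (26 bits)


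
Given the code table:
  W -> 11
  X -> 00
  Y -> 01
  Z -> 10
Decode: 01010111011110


Decoding:
01 -> Y
01 -> Y
01 -> Y
11 -> W
01 -> Y
11 -> W
10 -> Z


Result: YYYWYWZ


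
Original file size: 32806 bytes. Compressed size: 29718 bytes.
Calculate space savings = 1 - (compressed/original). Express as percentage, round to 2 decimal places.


ratio = compressed/original = 29718/32806 = 0.905871
savings = 1 - ratio = 1 - 0.905871 = 0.094129
as a percentage: 0.094129 * 100 = 9.41%

Space savings = 1 - 29718/32806 = 9.41%


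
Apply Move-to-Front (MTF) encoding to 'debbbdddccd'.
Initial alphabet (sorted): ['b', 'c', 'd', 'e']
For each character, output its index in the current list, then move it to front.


MTF encoding:
'd': index 2 in ['b', 'c', 'd', 'e'] -> ['d', 'b', 'c', 'e']
'e': index 3 in ['d', 'b', 'c', 'e'] -> ['e', 'd', 'b', 'c']
'b': index 2 in ['e', 'd', 'b', 'c'] -> ['b', 'e', 'd', 'c']
'b': index 0 in ['b', 'e', 'd', 'c'] -> ['b', 'e', 'd', 'c']
'b': index 0 in ['b', 'e', 'd', 'c'] -> ['b', 'e', 'd', 'c']
'd': index 2 in ['b', 'e', 'd', 'c'] -> ['d', 'b', 'e', 'c']
'd': index 0 in ['d', 'b', 'e', 'c'] -> ['d', 'b', 'e', 'c']
'd': index 0 in ['d', 'b', 'e', 'c'] -> ['d', 'b', 'e', 'c']
'c': index 3 in ['d', 'b', 'e', 'c'] -> ['c', 'd', 'b', 'e']
'c': index 0 in ['c', 'd', 'b', 'e'] -> ['c', 'd', 'b', 'e']
'd': index 1 in ['c', 'd', 'b', 'e'] -> ['d', 'c', 'b', 'e']


Output: [2, 3, 2, 0, 0, 2, 0, 0, 3, 0, 1]


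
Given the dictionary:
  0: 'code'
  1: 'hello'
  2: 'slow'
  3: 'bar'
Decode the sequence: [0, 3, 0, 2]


Look up each index in the dictionary:
  0 -> 'code'
  3 -> 'bar'
  0 -> 'code'
  2 -> 'slow'

Decoded: "code bar code slow"


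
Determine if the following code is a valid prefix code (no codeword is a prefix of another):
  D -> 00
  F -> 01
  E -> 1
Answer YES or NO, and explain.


Checking each pair (does one codeword prefix another?):
  D='00' vs F='01': no prefix
  D='00' vs E='1': no prefix
  F='01' vs D='00': no prefix
  F='01' vs E='1': no prefix
  E='1' vs D='00': no prefix
  E='1' vs F='01': no prefix
No violation found over all pairs.

YES -- this is a valid prefix code. No codeword is a prefix of any other codeword.


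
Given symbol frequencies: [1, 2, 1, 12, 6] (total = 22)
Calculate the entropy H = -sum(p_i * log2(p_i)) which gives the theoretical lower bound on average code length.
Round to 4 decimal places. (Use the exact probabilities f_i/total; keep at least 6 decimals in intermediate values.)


Per-symbol terms -p_i * log2(p_i) with p_i = f_i/22:
  p = 1/22 = 0.045455: log2(p) = -4.459432, -p*log2(p) = 0.202701
  p = 2/22 = 0.090909: log2(p) = -3.459432, -p*log2(p) = 0.314494
  p = 1/22 = 0.045455: log2(p) = -4.459432, -p*log2(p) = 0.202701
  p = 12/22 = 0.545455: log2(p) = -0.874469, -p*log2(p) = 0.476983
  p = 6/22 = 0.272727: log2(p) = -1.874469, -p*log2(p) = 0.511219
H = 0.202701 + 0.314494 + 0.202701 + 0.476983 + 0.511219 = 1.708098

H = 1.7081 bits/symbol
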